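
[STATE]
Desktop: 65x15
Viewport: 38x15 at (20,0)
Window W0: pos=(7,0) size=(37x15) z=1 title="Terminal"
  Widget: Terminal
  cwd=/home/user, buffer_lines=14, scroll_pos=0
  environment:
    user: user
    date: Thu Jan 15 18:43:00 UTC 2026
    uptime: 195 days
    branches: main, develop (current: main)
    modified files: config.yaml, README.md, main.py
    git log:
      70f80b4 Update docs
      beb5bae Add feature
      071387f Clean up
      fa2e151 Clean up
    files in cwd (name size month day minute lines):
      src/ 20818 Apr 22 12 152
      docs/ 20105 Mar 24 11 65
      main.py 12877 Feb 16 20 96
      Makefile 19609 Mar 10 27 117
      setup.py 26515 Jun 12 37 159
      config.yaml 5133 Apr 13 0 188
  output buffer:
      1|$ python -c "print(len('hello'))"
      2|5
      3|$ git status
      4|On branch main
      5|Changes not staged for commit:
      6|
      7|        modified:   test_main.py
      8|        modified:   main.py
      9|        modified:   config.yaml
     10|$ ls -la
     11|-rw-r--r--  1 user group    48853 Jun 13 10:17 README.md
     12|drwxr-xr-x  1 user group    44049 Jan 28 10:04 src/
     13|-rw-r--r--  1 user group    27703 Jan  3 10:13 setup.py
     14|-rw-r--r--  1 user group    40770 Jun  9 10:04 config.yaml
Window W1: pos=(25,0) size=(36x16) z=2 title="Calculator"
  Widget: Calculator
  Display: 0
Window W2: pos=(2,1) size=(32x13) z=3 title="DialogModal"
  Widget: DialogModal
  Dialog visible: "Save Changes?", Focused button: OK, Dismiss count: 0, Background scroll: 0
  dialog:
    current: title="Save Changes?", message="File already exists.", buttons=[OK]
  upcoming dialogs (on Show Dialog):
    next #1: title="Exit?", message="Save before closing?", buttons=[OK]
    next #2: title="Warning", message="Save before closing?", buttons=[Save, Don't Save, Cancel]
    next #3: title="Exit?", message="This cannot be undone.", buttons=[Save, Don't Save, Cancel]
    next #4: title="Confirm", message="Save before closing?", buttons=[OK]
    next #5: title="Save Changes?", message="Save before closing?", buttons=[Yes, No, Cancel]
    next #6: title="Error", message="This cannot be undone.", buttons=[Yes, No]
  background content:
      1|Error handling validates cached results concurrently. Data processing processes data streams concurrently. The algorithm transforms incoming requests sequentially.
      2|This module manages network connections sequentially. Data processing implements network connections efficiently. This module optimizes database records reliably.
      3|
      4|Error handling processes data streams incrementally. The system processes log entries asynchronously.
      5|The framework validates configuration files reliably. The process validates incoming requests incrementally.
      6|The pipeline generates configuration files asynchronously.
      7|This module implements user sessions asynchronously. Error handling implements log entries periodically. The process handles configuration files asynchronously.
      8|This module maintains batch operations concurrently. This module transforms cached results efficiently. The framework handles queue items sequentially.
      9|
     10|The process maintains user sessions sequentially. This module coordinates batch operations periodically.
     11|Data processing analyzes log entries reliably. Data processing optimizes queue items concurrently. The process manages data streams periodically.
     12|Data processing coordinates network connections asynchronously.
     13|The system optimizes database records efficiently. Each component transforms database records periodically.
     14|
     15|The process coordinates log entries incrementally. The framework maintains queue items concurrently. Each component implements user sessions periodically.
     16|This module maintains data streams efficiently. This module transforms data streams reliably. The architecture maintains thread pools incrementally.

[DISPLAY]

━━━━━┏━━━━━━━━━━━━━━━━━━━━━━━━━━━━━━━━
━━━━━━━━━━━━━┓tor                     
             ┃────────────────────────
─────────────┨                        
lidates cache┃┬───┬───┐               
es network co┃│ 9 │ ÷ │               
─────────┐   ┃┼───┼───┤               
ges?     │ta ┃│ 6 │ × │               
 exists. │fig┃┼───┼───┤               
         │igu┃│ 3 │ - │               
─────────┘ se┃┼───┼───┤               
ains batch op┃│ = │ + │               
             ┃┼───┼───┤               
━━━━━━━━━━━━━┛│ MR│ M+│               
━━━━━┃└───┴───┴───┴───┘               


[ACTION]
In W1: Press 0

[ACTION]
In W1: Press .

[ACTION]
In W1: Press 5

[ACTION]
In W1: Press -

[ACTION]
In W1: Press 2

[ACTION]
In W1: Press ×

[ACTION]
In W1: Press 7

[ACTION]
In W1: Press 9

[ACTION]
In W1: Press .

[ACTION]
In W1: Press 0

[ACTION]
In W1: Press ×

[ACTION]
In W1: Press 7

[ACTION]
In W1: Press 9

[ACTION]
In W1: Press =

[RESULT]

━━━━━┏━━━━━━━━━━━━━━━━━━━━━━━━━━━━━━━━
━━━━━━━━━━━━━┓tor                     
             ┃────────────────────────
─────────────┨                   -9361
lidates cache┃┬───┬───┐               
es network co┃│ 9 │ ÷ │               
─────────┐   ┃┼───┼───┤               
ges?     │ta ┃│ 6 │ × │               
 exists. │fig┃┼───┼───┤               
         │igu┃│ 3 │ - │               
─────────┘ se┃┼───┼───┤               
ains batch op┃│ = │ + │               
             ┃┼───┼───┤               
━━━━━━━━━━━━━┛│ MR│ M+│               
━━━━━┃└───┴───┴───┴───┘               


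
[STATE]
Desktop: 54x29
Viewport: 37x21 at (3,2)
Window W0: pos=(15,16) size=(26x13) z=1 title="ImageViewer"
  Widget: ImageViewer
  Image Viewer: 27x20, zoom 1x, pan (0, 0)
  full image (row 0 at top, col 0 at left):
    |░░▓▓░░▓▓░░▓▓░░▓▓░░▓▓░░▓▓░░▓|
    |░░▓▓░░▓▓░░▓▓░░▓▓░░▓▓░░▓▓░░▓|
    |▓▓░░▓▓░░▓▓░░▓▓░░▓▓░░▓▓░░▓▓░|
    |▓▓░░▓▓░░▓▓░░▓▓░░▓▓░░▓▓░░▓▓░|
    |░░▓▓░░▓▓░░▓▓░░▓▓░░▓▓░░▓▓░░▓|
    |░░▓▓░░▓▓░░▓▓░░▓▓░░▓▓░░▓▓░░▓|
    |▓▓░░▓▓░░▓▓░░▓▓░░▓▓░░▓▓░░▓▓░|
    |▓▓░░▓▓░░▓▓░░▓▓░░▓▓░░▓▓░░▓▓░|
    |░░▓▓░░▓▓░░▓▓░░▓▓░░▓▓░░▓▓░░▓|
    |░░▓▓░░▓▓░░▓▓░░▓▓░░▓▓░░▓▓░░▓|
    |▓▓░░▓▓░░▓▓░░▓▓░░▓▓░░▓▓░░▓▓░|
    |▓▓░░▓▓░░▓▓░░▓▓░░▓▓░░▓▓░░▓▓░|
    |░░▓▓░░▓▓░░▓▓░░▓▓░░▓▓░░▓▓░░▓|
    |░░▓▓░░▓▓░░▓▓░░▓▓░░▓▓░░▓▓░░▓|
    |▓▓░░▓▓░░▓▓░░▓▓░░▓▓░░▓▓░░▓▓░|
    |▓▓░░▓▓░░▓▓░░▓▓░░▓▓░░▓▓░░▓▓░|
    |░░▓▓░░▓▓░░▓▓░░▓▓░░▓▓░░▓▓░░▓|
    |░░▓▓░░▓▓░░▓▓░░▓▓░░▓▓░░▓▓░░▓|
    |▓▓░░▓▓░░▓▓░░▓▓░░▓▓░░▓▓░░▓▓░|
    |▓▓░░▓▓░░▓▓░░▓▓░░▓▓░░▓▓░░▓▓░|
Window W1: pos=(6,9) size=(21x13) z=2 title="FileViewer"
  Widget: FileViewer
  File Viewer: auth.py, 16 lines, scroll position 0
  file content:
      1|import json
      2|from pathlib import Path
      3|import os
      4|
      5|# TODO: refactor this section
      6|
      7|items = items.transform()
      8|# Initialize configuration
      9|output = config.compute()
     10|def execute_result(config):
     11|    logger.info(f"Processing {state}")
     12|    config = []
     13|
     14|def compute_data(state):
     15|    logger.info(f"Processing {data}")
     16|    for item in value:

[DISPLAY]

                                     
                                     
                                     
                                     
                                     
                                     
                                     
   ┏━━━━━━━━━━━━━━━━━━━┓             
   ┃ FileViewer        ┃             
   ┠───────────────────┨             
   ┃import json       ▲┃             
   ┃from pathlib impor█┃             
   ┃import os         ░┃             
   ┃                  ░┃             
   ┃# TODO: refactor t░┃━━━━━━━━━━━━━
   ┃                  ░┃r            
   ┃items = items.tran░┃─────────────
   ┃# Initialize confi░┃▓░░▓▓░░▓▓░░▓▓
   ┃output = config.co▼┃▓░░▓▓░░▓▓░░▓▓
   ┗━━━━━━━━━━━━━━━━━━━┛░▓▓░░▓▓░░▓▓░░
            ┃▓▓░░▓▓░░▓▓░░▓▓░░▓▓░░▓▓░░


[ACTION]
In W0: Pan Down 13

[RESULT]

                                     
                                     
                                     
                                     
                                     
                                     
                                     
   ┏━━━━━━━━━━━━━━━━━━━┓             
   ┃ FileViewer        ┃             
   ┠───────────────────┨             
   ┃import json       ▲┃             
   ┃from pathlib impor█┃             
   ┃import os         ░┃             
   ┃                  ░┃             
   ┃# TODO: refactor t░┃━━━━━━━━━━━━━
   ┃                  ░┃r            
   ┃items = items.tran░┃─────────────
   ┃# Initialize confi░┃▓░░▓▓░░▓▓░░▓▓
   ┃output = config.co▼┃░▓▓░░▓▓░░▓▓░░
   ┗━━━━━━━━━━━━━━━━━━━┛░▓▓░░▓▓░░▓▓░░
            ┃░░▓▓░░▓▓░░▓▓░░▓▓░░▓▓░░▓▓


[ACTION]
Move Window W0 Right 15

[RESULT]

                                     
                                     
                                     
                                     
                                     
                                     
                                     
   ┏━━━━━━━━━━━━━━━━━━━┓             
   ┃ FileViewer        ┃             
   ┠───────────────────┨             
   ┃import json       ▲┃             
   ┃from pathlib impor█┃             
   ┃import os         ░┃             
   ┃                  ░┃             
   ┃# TODO: refactor t░┃ ┏━━━━━━━━━━━
   ┃                  ░┃ ┃ ImageViewe
   ┃items = items.tran░┃ ┠───────────
   ┃# Initialize confi░┃ ┃░░▓▓░░▓▓░░▓
   ┃output = config.co▼┃ ┃▓▓░░▓▓░░▓▓░
   ┗━━━━━━━━━━━━━━━━━━━┛ ┃▓▓░░▓▓░░▓▓░
                         ┃░░▓▓░░▓▓░░▓


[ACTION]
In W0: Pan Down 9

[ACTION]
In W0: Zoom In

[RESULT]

                                     
                                     
                                     
                                     
                                     
                                     
                                     
   ┏━━━━━━━━━━━━━━━━━━━┓             
   ┃ FileViewer        ┃             
   ┠───────────────────┨             
   ┃import json       ▲┃             
   ┃from pathlib impor█┃             
   ┃import os         ░┃             
   ┃                  ░┃             
   ┃# TODO: refactor t░┃ ┏━━━━━━━━━━━
   ┃                  ░┃ ┃ ImageViewe
   ┃items = items.tran░┃ ┠───────────
   ┃# Initialize confi░┃ ┃▓▓▓▓░░░░▓▓▓
   ┃output = config.co▼┃ ┃▓▓▓▓░░░░▓▓▓
   ┗━━━━━━━━━━━━━━━━━━━┛ ┃░░░░▓▓▓▓░░░
                         ┃░░░░▓▓▓▓░░░


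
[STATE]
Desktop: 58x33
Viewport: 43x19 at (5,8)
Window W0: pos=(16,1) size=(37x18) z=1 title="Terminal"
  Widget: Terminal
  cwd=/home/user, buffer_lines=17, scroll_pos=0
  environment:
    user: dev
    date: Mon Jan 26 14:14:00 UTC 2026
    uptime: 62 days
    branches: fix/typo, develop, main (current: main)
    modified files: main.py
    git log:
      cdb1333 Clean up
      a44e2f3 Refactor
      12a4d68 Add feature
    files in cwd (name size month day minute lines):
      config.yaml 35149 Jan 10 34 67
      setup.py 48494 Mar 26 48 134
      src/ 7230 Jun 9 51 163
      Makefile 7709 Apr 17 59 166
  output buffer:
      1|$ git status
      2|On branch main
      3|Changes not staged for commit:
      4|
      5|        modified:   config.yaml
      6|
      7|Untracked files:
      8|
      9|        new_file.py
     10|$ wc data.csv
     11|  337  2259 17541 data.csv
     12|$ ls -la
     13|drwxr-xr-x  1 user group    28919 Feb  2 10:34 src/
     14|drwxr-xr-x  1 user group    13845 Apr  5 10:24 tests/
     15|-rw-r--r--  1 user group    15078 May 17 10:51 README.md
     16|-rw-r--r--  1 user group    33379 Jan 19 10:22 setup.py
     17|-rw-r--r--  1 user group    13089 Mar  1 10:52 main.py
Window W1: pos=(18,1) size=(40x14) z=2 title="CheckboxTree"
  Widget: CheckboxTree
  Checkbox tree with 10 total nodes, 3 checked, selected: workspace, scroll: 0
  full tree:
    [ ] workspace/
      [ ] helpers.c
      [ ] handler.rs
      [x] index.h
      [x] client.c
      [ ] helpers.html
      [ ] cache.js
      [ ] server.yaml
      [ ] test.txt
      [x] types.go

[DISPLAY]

           ┃ ┃   [x] client.c              
           ┃ ┃   [ ] helpers.html          
           ┃U┃   [ ] cache.js              
           ┃ ┃   [ ] server.yaml           
           ┃ ┃   [ ] test.txt              
           ┃$┃   [x] types.go              
           ┃ ┗━━━━━━━━━━━━━━━━━━━━━━━━━━━━━
           ┃$ ls -la                       
           ┃drwxr-xr-x  1 user group    289
           ┃drwxr-xr-x  1 user group    138
           ┗━━━━━━━━━━━━━━━━━━━━━━━━━━━━━━━
                                           
                                           
                                           
                                           
                                           
                                           
                                           
                                           


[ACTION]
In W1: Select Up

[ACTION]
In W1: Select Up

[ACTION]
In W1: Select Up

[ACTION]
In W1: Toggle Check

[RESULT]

           ┃ ┃   [x] client.c              
           ┃ ┃   [x] helpers.html          
           ┃U┃   [x] cache.js              
           ┃ ┃   [x] server.yaml           
           ┃ ┃   [x] test.txt              
           ┃$┃   [x] types.go              
           ┃ ┗━━━━━━━━━━━━━━━━━━━━━━━━━━━━━
           ┃$ ls -la                       
           ┃drwxr-xr-x  1 user group    289
           ┃drwxr-xr-x  1 user group    138
           ┗━━━━━━━━━━━━━━━━━━━━━━━━━━━━━━━
                                           
                                           
                                           
                                           
                                           
                                           
                                           
                                           


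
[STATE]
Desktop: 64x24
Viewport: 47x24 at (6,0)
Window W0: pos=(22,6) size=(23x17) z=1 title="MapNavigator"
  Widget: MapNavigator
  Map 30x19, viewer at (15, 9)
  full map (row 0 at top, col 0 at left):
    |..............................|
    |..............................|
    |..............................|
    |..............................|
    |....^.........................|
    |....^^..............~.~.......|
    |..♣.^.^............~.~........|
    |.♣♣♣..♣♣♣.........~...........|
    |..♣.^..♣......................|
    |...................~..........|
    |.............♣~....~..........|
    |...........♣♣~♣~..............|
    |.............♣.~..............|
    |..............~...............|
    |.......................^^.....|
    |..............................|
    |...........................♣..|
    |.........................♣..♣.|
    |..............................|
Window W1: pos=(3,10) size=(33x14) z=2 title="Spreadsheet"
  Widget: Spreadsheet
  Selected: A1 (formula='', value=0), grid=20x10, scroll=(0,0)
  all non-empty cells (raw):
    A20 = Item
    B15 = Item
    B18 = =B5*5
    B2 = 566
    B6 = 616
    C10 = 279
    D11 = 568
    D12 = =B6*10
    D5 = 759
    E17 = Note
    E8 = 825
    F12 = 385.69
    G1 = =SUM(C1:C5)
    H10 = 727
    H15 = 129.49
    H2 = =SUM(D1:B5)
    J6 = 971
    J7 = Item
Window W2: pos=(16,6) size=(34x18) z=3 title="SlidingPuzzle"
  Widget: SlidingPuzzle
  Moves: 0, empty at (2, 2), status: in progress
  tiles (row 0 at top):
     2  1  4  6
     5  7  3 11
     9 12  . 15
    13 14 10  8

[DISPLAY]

                                               
                                               
                                               
                                               
                                               
                                               
          ┏━━━━━━━━━━━━━━━━━━━━━━━━━━━━━━━━┓   
          ┃ SlidingPuzzle                  ┃   
          ┠────────────────────────────────┨   
          ┃┌────┬────┬────┬────┐           ┃   
━━━━━━━━━━┃│  2 │  1 │  4 │  6 │           ┃   
preadsheet┃├────┼────┼────┼────┤           ┃   
──────────┃│  5 │  7 │  3 │ 11 │           ┃   
:         ┃├────┼────┼────┼────┤           ┃   
     A    ┃│  9 │ 12 │    │ 15 │           ┃   
----------┃├────┼────┼────┼────┤           ┃   
1      [0]┃│ 13 │ 14 │ 10 │  8 │           ┃   
2        0┃└────┴────┴────┴────┘           ┃   
3        0┃Moves: 0                        ┃   
4        0┃                                ┃   
5        0┃                                ┃   
6        0┃                                ┃   
7        0┃                                ┃   
━━━━━━━━━━┗━━━━━━━━━━━━━━━━━━━━━━━━━━━━━━━━┛   


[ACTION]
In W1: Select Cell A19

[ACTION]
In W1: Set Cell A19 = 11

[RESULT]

                                               
                                               
                                               
                                               
                                               
                                               
          ┏━━━━━━━━━━━━━━━━━━━━━━━━━━━━━━━━┓   
          ┃ SlidingPuzzle                  ┃   
          ┠────────────────────────────────┨   
          ┃┌────┬────┬────┬────┐           ┃   
━━━━━━━━━━┃│  2 │  1 │  4 │  6 │           ┃   
preadsheet┃├────┼────┼────┼────┤           ┃   
──────────┃│  5 │  7 │  3 │ 11 │           ┃   
9: 11     ┃├────┼────┼────┼────┤           ┃   
     A    ┃│  9 │ 12 │    │ 15 │           ┃   
----------┃├────┼────┼────┼────┤           ┃   
1        0┃│ 13 │ 14 │ 10 │  8 │           ┃   
2        0┃└────┴────┴────┴────┘           ┃   
3        0┃Moves: 0                        ┃   
4        0┃                                ┃   
5        0┃                                ┃   
6        0┃                                ┃   
7        0┃                                ┃   
━━━━━━━━━━┗━━━━━━━━━━━━━━━━━━━━━━━━━━━━━━━━┛   


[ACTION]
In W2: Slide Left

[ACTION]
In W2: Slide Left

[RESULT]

                                               
                                               
                                               
                                               
                                               
                                               
          ┏━━━━━━━━━━━━━━━━━━━━━━━━━━━━━━━━┓   
          ┃ SlidingPuzzle                  ┃   
          ┠────────────────────────────────┨   
          ┃┌────┬────┬────┬────┐           ┃   
━━━━━━━━━━┃│  2 │  1 │  4 │  6 │           ┃   
preadsheet┃├────┼────┼────┼────┤           ┃   
──────────┃│  5 │  7 │  3 │ 11 │           ┃   
9: 11     ┃├────┼────┼────┼────┤           ┃   
     A    ┃│  9 │ 12 │ 15 │    │           ┃   
----------┃├────┼────┼────┼────┤           ┃   
1        0┃│ 13 │ 14 │ 10 │  8 │           ┃   
2        0┃└────┴────┴────┴────┘           ┃   
3        0┃Moves: 1                        ┃   
4        0┃                                ┃   
5        0┃                                ┃   
6        0┃                                ┃   
7        0┃                                ┃   
━━━━━━━━━━┗━━━━━━━━━━━━━━━━━━━━━━━━━━━━━━━━┛   


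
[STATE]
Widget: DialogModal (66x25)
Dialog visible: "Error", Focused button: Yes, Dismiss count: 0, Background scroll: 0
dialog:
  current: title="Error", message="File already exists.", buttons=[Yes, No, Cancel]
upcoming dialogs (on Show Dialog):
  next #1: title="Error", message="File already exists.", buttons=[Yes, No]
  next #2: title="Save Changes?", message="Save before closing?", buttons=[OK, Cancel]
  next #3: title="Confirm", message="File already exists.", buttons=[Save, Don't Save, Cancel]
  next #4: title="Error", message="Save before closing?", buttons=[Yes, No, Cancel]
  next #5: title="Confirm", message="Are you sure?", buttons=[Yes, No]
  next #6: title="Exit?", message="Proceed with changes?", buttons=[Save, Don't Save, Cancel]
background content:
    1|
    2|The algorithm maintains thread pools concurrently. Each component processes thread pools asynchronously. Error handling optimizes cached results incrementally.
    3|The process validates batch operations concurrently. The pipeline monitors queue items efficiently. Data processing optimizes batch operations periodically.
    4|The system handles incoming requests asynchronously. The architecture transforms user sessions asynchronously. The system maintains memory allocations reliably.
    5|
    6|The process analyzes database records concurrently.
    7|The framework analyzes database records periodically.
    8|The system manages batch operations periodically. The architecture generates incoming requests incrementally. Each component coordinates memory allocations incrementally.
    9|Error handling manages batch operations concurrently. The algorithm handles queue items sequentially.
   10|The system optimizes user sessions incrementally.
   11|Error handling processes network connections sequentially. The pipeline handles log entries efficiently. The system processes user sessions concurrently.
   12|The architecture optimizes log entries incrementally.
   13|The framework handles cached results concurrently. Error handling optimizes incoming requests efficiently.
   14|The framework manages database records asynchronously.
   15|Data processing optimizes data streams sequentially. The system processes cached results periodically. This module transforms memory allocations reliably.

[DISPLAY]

                                                                  
The algorithm maintains thread pools concurrently. Each component 
The process validates batch operations concurrently. The pipeline 
The system handles incoming requests asynchronously. The architect
                                                                  
The process analyzes database records concurrently.               
The framework analyzes database records periodically.             
The system manages batch operations periodically. The architecture
Error handling manages batch operations concurrently. The algorith
The system optimizes user sessions incrementally.                 
Error handling proces┌──────────────────────┐sequentially. The pip
The architecture opti│        Error         │entally.             
The framework handles│ File already exists. │ntly. Error handling 
The framework manages│ [Yes]  No   Cancel   │ronously.            
Data processing optim└──────────────────────┘tially. The system pr
                                                                  
                                                                  
                                                                  
                                                                  
                                                                  
                                                                  
                                                                  
                                                                  
                                                                  
                                                                  


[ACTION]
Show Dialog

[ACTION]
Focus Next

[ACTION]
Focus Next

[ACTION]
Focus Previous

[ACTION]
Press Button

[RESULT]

                                                                  
The algorithm maintains thread pools concurrently. Each component 
The process validates batch operations concurrently. The pipeline 
The system handles incoming requests asynchronously. The architect
                                                                  
The process analyzes database records concurrently.               
The framework analyzes database records periodically.             
The system manages batch operations periodically. The architecture
Error handling manages batch operations concurrently. The algorith
The system optimizes user sessions incrementally.                 
Error handling processes network connections sequentially. The pip
The architecture optimizes log entries incrementally.             
The framework handles cached results concurrently. Error handling 
The framework manages database records asynchronously.            
Data processing optimizes data streams sequentially. The system pr
                                                                  
                                                                  
                                                                  
                                                                  
                                                                  
                                                                  
                                                                  
                                                                  
                                                                  
                                                                  


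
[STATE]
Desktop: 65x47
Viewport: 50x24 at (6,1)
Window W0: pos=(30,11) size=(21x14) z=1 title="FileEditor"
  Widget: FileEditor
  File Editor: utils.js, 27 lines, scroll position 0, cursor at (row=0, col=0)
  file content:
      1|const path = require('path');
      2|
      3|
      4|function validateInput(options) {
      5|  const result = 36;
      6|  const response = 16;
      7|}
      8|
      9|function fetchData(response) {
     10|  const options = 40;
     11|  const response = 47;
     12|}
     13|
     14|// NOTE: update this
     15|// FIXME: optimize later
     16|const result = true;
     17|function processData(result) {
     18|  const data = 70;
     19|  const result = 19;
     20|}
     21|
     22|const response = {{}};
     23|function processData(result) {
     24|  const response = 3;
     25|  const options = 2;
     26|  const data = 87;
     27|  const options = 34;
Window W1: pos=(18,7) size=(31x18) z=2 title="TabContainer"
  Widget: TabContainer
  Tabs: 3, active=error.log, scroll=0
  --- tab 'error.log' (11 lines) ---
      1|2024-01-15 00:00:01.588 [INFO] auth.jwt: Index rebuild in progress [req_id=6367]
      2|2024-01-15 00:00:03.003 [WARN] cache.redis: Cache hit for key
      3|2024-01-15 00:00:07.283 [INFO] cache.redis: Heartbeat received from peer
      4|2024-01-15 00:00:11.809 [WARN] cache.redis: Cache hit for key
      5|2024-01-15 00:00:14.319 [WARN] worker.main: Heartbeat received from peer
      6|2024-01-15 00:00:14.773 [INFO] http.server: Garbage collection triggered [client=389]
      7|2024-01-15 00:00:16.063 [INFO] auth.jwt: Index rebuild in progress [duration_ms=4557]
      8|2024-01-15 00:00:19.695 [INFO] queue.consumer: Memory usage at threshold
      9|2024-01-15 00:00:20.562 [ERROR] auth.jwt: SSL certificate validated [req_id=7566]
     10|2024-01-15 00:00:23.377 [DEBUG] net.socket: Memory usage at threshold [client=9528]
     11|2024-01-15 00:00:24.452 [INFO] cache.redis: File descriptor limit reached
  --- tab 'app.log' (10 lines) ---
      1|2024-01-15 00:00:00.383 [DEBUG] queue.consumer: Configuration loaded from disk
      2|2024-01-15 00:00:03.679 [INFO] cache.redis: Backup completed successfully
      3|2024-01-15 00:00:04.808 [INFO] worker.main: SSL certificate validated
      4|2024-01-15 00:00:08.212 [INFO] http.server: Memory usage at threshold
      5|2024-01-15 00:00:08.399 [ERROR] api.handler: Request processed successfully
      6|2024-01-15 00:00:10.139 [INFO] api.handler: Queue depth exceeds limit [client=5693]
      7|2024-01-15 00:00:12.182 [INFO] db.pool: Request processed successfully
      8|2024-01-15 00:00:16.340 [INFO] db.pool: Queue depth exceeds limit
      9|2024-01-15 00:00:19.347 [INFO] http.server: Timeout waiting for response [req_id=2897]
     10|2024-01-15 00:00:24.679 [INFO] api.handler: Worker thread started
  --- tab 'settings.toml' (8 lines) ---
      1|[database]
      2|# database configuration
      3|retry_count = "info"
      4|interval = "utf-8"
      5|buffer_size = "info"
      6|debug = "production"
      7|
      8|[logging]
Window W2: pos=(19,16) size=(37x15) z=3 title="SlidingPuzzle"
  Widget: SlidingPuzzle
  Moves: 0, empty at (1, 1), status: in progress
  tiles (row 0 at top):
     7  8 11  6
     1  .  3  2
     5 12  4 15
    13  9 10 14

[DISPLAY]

                                                  
                                                  
                                                  
                                                  
                                                  
                                                  
            ┏━━━━━━━━━━━━━━━━━━━━━━━━━━━━━┓       
            ┃ TabContainer                ┃       
            ┠─────────────────────────────┨       
            ┃[error.log]│ app.log │ settin┃       
            ┃─────────────────────────────┃━┓     
            ┃2024-01-15 00:00:01.588 [INFO┃ ┃     
            ┃2024-01-15 00:00:03.003 [WARN┃─┨     
            ┃2024-01-15 00:00:07.283 [INFO┃▲┃     
            ┃2024-01-15 00:00:11.809 [WARN┃█┃     
            ┃┏━━━━━━━━━━━━━━━━━━━━━━━━━━━━━━━━━━━┓
            ┃┃ SlidingPuzzle                     ┃
            ┃┠───────────────────────────────────┨
            ┃┃┌────┬────┬────┬────┐              ┃
            ┃┃│  7 │  8 │ 11 │  6 │              ┃
            ┃┃├────┼────┼────┼────┤              ┃
            ┃┃│  1 │    │  3 │  2 │              ┃
            ┃┃├────┼────┼────┼────┤              ┃
            ┗┃│  5 │ 12 │  4 │ 15 │              ┃


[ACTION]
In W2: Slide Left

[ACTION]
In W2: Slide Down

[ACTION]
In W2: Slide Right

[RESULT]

                                                  
                                                  
                                                  
                                                  
                                                  
                                                  
            ┏━━━━━━━━━━━━━━━━━━━━━━━━━━━━━┓       
            ┃ TabContainer                ┃       
            ┠─────────────────────────────┨       
            ┃[error.log]│ app.log │ settin┃       
            ┃─────────────────────────────┃━┓     
            ┃2024-01-15 00:00:01.588 [INFO┃ ┃     
            ┃2024-01-15 00:00:03.003 [WARN┃─┨     
            ┃2024-01-15 00:00:07.283 [INFO┃▲┃     
            ┃2024-01-15 00:00:11.809 [WARN┃█┃     
            ┃┏━━━━━━━━━━━━━━━━━━━━━━━━━━━━━━━━━━━┓
            ┃┃ SlidingPuzzle                     ┃
            ┃┠───────────────────────────────────┨
            ┃┃┌────┬────┬────┬────┐              ┃
            ┃┃│  7 │    │  8 │  6 │              ┃
            ┃┃├────┼────┼────┼────┤              ┃
            ┃┃│  1 │  3 │ 11 │  2 │              ┃
            ┃┃├────┼────┼────┼────┤              ┃
            ┗┃│  5 │ 12 │  4 │ 15 │              ┃


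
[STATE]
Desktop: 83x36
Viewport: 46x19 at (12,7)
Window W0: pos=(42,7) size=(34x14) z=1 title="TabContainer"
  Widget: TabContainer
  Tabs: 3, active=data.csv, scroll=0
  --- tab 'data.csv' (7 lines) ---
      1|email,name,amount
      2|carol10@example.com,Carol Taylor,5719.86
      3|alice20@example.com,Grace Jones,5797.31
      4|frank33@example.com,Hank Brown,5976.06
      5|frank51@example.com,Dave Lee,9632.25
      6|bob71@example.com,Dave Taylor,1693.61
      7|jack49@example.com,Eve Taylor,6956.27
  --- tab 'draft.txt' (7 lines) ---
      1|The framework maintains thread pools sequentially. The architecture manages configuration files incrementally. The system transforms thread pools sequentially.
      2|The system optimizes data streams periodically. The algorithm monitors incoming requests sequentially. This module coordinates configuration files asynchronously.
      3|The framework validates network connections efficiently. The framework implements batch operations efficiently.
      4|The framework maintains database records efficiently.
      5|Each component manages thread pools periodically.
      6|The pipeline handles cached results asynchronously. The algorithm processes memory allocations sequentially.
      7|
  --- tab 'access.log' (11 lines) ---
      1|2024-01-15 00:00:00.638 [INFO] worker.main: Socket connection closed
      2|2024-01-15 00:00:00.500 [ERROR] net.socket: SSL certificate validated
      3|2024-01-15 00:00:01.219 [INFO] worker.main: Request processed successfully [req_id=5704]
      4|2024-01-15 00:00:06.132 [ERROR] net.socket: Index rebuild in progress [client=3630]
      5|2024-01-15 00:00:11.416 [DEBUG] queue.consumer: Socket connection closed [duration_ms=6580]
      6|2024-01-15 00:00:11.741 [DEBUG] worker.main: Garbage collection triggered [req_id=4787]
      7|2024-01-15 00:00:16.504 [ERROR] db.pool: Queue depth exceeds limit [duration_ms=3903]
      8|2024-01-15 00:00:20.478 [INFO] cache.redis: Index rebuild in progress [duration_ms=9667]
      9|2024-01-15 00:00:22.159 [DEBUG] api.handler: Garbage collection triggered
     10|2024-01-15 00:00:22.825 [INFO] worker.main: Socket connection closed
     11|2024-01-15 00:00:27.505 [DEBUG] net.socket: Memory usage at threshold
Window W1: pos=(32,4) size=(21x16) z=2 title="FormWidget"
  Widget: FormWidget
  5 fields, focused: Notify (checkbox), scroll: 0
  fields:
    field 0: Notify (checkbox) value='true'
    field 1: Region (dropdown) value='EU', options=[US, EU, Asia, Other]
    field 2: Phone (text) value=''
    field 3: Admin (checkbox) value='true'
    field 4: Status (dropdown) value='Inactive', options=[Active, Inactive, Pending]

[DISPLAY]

                    ┃> Notify:     [x]  ┃━━━━━
                    ┃  Region:     [EU▼]┃ner  
                    ┃  Phone:      [   ]┃─────
                    ┃  Admin:      [x]  ┃│ dra
                    ┃  Status:     [In▼]┃─────
                    ┃                   ┃,amou
                    ┃                   ┃ample
                    ┃                   ┃ample
                    ┃                   ┃ample
                    ┃                   ┃ample
                    ┃                   ┃ple.c
                    ┃                   ┃mple.
                    ┗━━━━━━━━━━━━━━━━━━━┛     
                              ┗━━━━━━━━━━━━━━━
                                              
                                              
                                              
                                              
                                              


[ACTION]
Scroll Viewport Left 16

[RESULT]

                                ┃> Notify:    
                                ┃  Region:    
                                ┃  Phone:     
                                ┃  Admin:     
                                ┃  Status:    
                                ┃             
                                ┃             
                                ┃             
                                ┃             
                                ┃             
                                ┃             
                                ┃             
                                ┗━━━━━━━━━━━━━
                                          ┗━━━
                                              
                                              
                                              
                                              
                                              


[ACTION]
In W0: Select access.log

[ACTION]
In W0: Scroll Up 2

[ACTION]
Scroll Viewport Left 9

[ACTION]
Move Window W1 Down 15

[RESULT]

                                          ┏━━━
                                          ┃ Ta
                                          ┠───
                                          ┃ da
                                          ┃───
                                          ┃202
                                          ┃202
                                          ┃202
                                          ┃202
                                          ┃202
                                          ┃202
                                          ┃202
                                ┏━━━━━━━━━━━━━
                                ┃ FormWidget  
                                ┠─────────────
                                ┃> Notify:    
                                ┃  Region:    
                                ┃  Phone:     
                                ┃  Admin:     
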